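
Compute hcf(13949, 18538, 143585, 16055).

13

13949 = 13 · 29 · 37; 18538 = 2 · 13 · 23 · 31; 143585 = 5 · 13 · 47²; 16055 = 5 · 13² · 19
gcd takes min exponent of each prime: 13 = 13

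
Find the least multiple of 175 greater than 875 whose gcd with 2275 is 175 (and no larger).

Multiples of 175 above 875: 175·6, 175·7, … . Need the cofactor coprime to 2275/175 = 13.
Checking s = 6, 7, … the first with gcd(s, 13) = 1 is s = 6, giving 1050.

1050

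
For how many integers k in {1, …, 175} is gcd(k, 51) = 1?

Prime factors of 51: 3, 17. Count integers ≤ 175 divisible by none of them.
By inclusion–exclusion: 175 − ⌊175/3⌋ − ⌊175/17⌋ + ⌊175/51⌋ = 110.

110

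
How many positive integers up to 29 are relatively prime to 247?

26

247 = 13·19. Inclusion–exclusion on these primes:
29 − ⌊29/13⌋ − ⌊29/19⌋ + ⌊29/247⌋ = 26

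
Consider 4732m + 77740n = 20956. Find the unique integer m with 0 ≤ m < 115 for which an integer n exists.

gcd(4732, 77740) = 676 (Euclid: 77740 = 16·4732 + 2028; 4732 = 2·2028 + 676; 2028 = 3·676 + 0), and 676 | 20956.
Extended Euclid: 4732·(33) + 77740·(-2) = 676. Scale by 31: m₀ = 1023.
General solution m = m₀ + 115t; reducing mod 115 gives m = 103 (and n = -6).

103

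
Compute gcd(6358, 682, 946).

22

6358 = 2 · 11 · 17²; 682 = 2 · 11 · 31; 946 = 2 · 11 · 43
gcd takes min exponent of each prime: 2 · 11 = 22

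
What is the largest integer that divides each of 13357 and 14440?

Euclid: 14440 = 1·13357 + 1083; 13357 = 12·1083 + 361; 1083 = 3·361 + 0. Last nonzero remainder: 361.

361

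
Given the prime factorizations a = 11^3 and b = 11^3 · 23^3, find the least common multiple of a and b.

max exponent per prime: 11^3 · 23^3 = 16194277

16194277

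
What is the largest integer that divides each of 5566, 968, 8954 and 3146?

5566 = 2 · 11² · 23; 968 = 2³ · 11²; 8954 = 2 · 11² · 37; 3146 = 2 · 11² · 13
gcd takes min exponent of each prime: 2 · 11² = 242

242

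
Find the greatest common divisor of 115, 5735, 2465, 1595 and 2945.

5

115 = 5 · 23; 5735 = 5 · 31 · 37; 2465 = 5 · 17 · 29; 1595 = 5 · 11 · 29; 2945 = 5 · 19 · 31
gcd takes min exponent of each prime: 5 = 5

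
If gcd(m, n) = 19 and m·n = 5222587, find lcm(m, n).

gcd·lcm = product, so lcm = 5222587/19 = 274873.

274873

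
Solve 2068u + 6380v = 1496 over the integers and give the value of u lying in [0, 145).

47

gcd(2068, 6380) = 44 (Euclid: 6380 = 3·2068 + 176; 2068 = 11·176 + 132; 176 = 1·132 + 44; 132 = 3·44 + 0), and 44 | 1496.
Extended Euclid: 2068·(-37) + 6380·(12) = 44. Scale by 34: u₀ = -1258.
General solution u = u₀ + 145t; reducing mod 145 gives u = 47 (and v = -15).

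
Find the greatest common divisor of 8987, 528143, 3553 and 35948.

209

gcd(8987, 528143): 528143 = 58·8987 + 6897; 8987 = 1·6897 + 2090; 6897 = 3·2090 + 627; 2090 = 3·627 + 209; 627 = 3·209 + 0 → 209
gcd(209, 3553): 3553 = 17·209 + 0 → 209
gcd(209, 35948): 35948 = 172·209 + 0 → 209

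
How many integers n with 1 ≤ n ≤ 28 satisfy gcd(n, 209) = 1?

Prime factors of 209: 11, 19. Count integers ≤ 28 divisible by none of them.
By inclusion–exclusion: 28 − ⌊28/11⌋ − ⌊28/19⌋ + ⌊28/209⌋ = 25.

25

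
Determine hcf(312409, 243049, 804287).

289

gcd(312409, 243049): 312409 = 1·243049 + 69360; 243049 = 3·69360 + 34969; 69360 = 1·34969 + 34391; 34969 = 1·34391 + 578; 34391 = 59·578 + 289; 578 = 2·289 + 0 → 289
gcd(289, 804287): 804287 = 2783·289 + 0 → 289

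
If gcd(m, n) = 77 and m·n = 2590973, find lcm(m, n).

33649

gcd·lcm = product, so lcm = 2590973/77 = 33649.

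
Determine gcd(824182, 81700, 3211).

gcd(824182, 81700): 824182 = 10·81700 + 7182; 81700 = 11·7182 + 2698; 7182 = 2·2698 + 1786; 2698 = 1·1786 + 912; 1786 = 1·912 + 874; 912 = 1·874 + 38; 874 = 23·38 + 0 → 38
gcd(38, 3211): 3211 = 84·38 + 19; 38 = 2·19 + 0 → 19

19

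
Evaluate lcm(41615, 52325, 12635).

22459407425

lcm(41615, 52325) = 41615·52325/gcd = 2177504875/35 = 62214425
lcm(62214425, 12635) = 62214425·12635/gcd = 786079259875/35 = 22459407425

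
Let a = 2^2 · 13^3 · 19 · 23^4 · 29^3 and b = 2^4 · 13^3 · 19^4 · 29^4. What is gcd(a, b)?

4072280108

min exponent per shared prime: 2^2 · 13^3 · 19 · 29^3 = 4072280108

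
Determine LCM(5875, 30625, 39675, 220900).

429446167500

lcm(5875, 30625) = 5875·30625/gcd = 179921875/125 = 1439375
lcm(1439375, 39675) = 1439375·39675/gcd = 57107203125/25 = 2284288125
lcm(2284288125, 220900) = 2284288125·220900/gcd = 504599246812500/1175 = 429446167500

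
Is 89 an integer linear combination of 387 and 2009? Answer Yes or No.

By Bézout, 387u − 2009v = 89 has integer solutions iff gcd(387, 2009) | 89.
Euclid: 2009 = 5·387 + 74; 387 = 5·74 + 17; 74 = 4·17 + 6; 17 = 2·6 + 5; 6 = 1·5 + 1; 5 = 5·1 + 0. gcd = 1; 89 mod 1 = 0. Yes.

Yes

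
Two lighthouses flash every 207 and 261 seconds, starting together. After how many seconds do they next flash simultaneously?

6003

207 = 3² · 23; 261 = 3² · 29
max exponents: 3² · 23 · 29 = 6003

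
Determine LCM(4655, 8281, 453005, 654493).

1022583135665

4655 = 5 · 7² · 19; 8281 = 7² · 13²; 453005 = 5 · 7² · 43²; 654493 = 7² · 19² · 37
lcm takes max exponent of each prime: 5 · 7² · 13² · 19² · 37 · 43² = 1022583135665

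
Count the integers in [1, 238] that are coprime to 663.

138

Prime factors of 663: 3, 13, 17. Count integers ≤ 238 divisible by none of them.
By inclusion–exclusion: 238 − ⌊238/3⌋ − ⌊238/13⌋ − ⌊238/17⌋ + ⌊238/39⌋ + ⌊238/51⌋ + ⌊238/221⌋ − ⌊238/663⌋ = 138.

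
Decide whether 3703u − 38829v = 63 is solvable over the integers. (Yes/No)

gcd(3703, 38829): 38829 = 10·3703 + 1799; 3703 = 2·1799 + 105; 1799 = 17·105 + 14; 105 = 7·14 + 7; 14 = 2·7 + 0 → 7
7 divides 63, so a solution exists.

Yes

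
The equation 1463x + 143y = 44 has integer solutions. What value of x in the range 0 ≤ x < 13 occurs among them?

Reduce mod 143: 1463x ≡ 44 (mod 143). With g = gcd(1463, 143) = 11 dividing 44, divide through: 133x ≡ 4 (mod 13).
Since gcd(133, 13) = 1, x ≡ 4·(133)⁻¹ ≡ 10 (mod 13). Smallest non-negative: 10.

10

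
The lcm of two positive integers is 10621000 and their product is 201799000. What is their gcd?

gcd·lcm = product, so gcd = 201799000/10621000 = 19.

19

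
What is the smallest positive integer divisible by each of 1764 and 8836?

gcd first: 8836 = 5·1764 + 16; 1764 = 110·16 + 4; 16 = 4·4 + 0 → gcd = 4
lcm = 1764·8836/gcd = 15586704/4 = 3896676

3896676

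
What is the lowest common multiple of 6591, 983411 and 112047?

652001493

6591 = 3 · 13³; 983411 = 11 · 13² · 23²; 112047 = 3 · 13³ · 17
lcm takes max exponent of each prime: 3 · 11 · 13³ · 17 · 23² = 652001493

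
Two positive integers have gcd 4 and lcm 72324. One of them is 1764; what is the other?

164

m·n = gcd·lcm = 4·72324 = 289296, so n = 289296/1764 = 164.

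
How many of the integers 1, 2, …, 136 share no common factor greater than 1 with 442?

442 = 2·13·17. Inclusion–exclusion on these primes:
136 − ⌊136/2⌋ − ⌊136/13⌋ − ⌊136/17⌋ + ⌊136/26⌋ + ⌊136/34⌋ + ⌊136/221⌋ − ⌊136/442⌋ = 59

59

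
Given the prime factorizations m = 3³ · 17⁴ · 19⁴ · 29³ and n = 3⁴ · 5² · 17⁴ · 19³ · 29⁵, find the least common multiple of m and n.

452090214026284990725

max exponent per prime: 3⁴ · 5² · 17⁴ · 19⁴ · 29⁵ = 452090214026284990725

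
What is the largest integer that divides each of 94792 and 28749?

Euclid: 94792 = 3·28749 + 8545; 28749 = 3·8545 + 3114; 8545 = 2·3114 + 2317; 3114 = 1·2317 + 797; 2317 = 2·797 + 723; 797 = 1·723 + 74; 723 = 9·74 + 57; 74 = 1·57 + 17; 57 = 3·17 + 6; 17 = 2·6 + 5; 6 = 1·5 + 1; 5 = 5·1 + 0. Last nonzero remainder: 1.

1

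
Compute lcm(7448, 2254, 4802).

8393896

7448 = 2³ · 7² · 19; 2254 = 2 · 7² · 23; 4802 = 2 · 7⁴
lcm takes max exponent of each prime: 2³ · 7⁴ · 19 · 23 = 8393896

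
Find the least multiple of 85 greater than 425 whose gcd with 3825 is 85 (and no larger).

Multiples of 85 above 425: 85·6, 85·7, … . Need the cofactor coprime to 3825/85 = 45.
Checking s = 6, 7, … the first with gcd(s, 45) = 1 is s = 7, giving 595.

595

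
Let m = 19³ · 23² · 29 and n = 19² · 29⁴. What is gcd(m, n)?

10469

min exponent per shared prime: 19² · 29 = 10469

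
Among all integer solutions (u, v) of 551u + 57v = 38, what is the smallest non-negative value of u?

Euclid: 551 = 9·57 + 38; 57 = 1·38 + 19; 38 = 2·19 + 0 → gcd = 19; 38 = 19·2.
Back-substitution yields 551·(-1) + 57·(10) = 19, so one solution is u = -1·2 = -2, v = 10·2 = 20.
Solutions in u differ by 57/19 = 3; the one in [0, 3) is -2 mod 3 = 1.

1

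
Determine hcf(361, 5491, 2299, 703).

361 = 19²; 5491 = 17² · 19; 2299 = 11² · 19; 703 = 19 · 37
gcd takes min exponent of each prime: 19 = 19

19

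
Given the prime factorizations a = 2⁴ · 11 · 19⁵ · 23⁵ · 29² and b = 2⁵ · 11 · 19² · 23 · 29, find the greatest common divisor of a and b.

42378512

min exponent per shared prime: 2⁴ · 11 · 19² · 23 · 29 = 42378512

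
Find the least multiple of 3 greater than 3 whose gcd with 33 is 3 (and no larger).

6

33 = 3·11. Any t with gcd(t, 33) = 3 is a multiple of 3, say 3s, with s coprime to 11.
Need s > 3/3, so s ≥ 2. First s ≥ 2 with gcd(s, 11) = 1 is s = 2. Thus t = 3·2 = 6.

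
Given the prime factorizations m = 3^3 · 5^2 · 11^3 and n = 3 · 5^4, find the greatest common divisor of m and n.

min exponent per shared prime: 3 · 5^2 = 75

75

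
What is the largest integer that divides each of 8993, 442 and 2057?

17

gcd(8993, 442): 8993 = 20·442 + 153; 442 = 2·153 + 136; 153 = 1·136 + 17; 136 = 8·17 + 0 → 17
gcd(17, 2057): 2057 = 121·17 + 0 → 17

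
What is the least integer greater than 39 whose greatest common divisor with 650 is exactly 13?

Multiples of 13 above 39: 13·4, 13·5, … . Need the cofactor coprime to 650/13 = 50.
Checking s = 4, 5, … the first with gcd(s, 50) = 1 is s = 7, giving 91.

91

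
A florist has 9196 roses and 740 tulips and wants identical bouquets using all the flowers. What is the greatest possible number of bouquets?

9196 = 2² · 11² · 19
740 = 2² · 5 · 37
Common: 2² = 4

4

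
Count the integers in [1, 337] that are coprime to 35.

231

Prime factors of 35: 5, 7. Count integers ≤ 337 divisible by none of them.
By inclusion–exclusion: 337 − ⌊337/5⌋ − ⌊337/7⌋ + ⌊337/35⌋ = 231.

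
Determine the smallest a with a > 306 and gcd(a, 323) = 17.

323 = 17·19. Any a with gcd(a, 323) = 17 is a multiple of 17, say 17s, with s coprime to 19.
Need s > 306/17, so s ≥ 19. First s ≥ 19 with gcd(s, 19) = 1 is s = 20. Thus a = 17·20 = 340.

340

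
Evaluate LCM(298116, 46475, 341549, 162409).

298116 = 2² · 3² · 7² · 13²; 46475 = 5² · 11 · 13²; 341549 = 13² · 43 · 47; 162409 = 13² · 31²
lcm takes max exponent of each prime: 2² · 3² · 5² · 7² · 11 · 13² · 31² · 43 · 47 = 159223688523900

159223688523900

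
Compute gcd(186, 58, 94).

186 = 2 · 3 · 31; 58 = 2 · 29; 94 = 2 · 47
gcd takes min exponent of each prime: 2 = 2

2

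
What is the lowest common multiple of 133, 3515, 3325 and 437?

2829575

133 = 7 · 19; 3515 = 5 · 19 · 37; 3325 = 5² · 7 · 19; 437 = 19 · 23
lcm takes max exponent of each prime: 5² · 7 · 19 · 23 · 37 = 2829575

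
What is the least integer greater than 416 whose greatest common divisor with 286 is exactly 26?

442

286 = 26·11. Any x with gcd(x, 286) = 26 is a multiple of 26, say 26s, with s coprime to 11.
Need s > 416/26, so s ≥ 17. First s ≥ 17 with gcd(s, 11) = 1 is s = 17. Thus x = 26·17 = 442.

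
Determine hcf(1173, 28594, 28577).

1173 = 3 · 17 · 23; 28594 = 2 · 17 · 29²; 28577 = 17 · 41²
gcd takes min exponent of each prime: 17 = 17

17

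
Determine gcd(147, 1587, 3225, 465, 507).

3

gcd(147, 1587): 1587 = 10·147 + 117; 147 = 1·117 + 30; 117 = 3·30 + 27; 30 = 1·27 + 3; 27 = 9·3 + 0 → 3
gcd(3, 3225): 3225 = 1075·3 + 0 → 3
gcd(3, 465): 465 = 155·3 + 0 → 3
gcd(3, 507): 507 = 169·3 + 0 → 3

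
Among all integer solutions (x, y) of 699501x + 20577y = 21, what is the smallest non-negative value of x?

3869

Euclid: 699501 = 33·20577 + 20460; 20577 = 1·20460 + 117; 20460 = 174·117 + 102; 117 = 1·102 + 15; 102 = 6·15 + 12; 15 = 1·12 + 3; 12 = 4·3 + 0 → gcd = 3; 21 = 3·7.
Back-substitution yields 699501·(-1407) + 20577·(47830) = 3, so one solution is x = -1407·7 = -9849, y = 47830·7 = 334810.
Solutions in x differ by 20577/3 = 6859; the one in [0, 6859) is -9849 mod 6859 = 3869.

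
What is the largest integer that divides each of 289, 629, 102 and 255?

gcd(289, 629): 629 = 2·289 + 51; 289 = 5·51 + 34; 51 = 1·34 + 17; 34 = 2·17 + 0 → 17
gcd(17, 102): 102 = 6·17 + 0 → 17
gcd(17, 255): 255 = 15·17 + 0 → 17

17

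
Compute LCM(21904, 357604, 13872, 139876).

21904 = 2⁴ · 37²; 357604 = 2² · 13² · 23²; 13872 = 2⁴ · 3 · 17²; 139876 = 2² · 11² · 17²
lcm takes max exponent of each prime: 2⁴ · 3 · 11² · 13² · 17² · 23² · 37² = 205433031646128

205433031646128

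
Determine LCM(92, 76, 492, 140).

92 = 2² · 23; 76 = 2² · 19; 492 = 2² · 3 · 41; 140 = 2² · 5 · 7
lcm takes max exponent of each prime: 2² · 3 · 5 · 7 · 19 · 23 · 41 = 7525140

7525140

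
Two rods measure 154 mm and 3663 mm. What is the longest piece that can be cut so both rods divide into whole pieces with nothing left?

154 = 2 · 7 · 11
3663 = 3² · 11 · 37
Common: 11 = 11

11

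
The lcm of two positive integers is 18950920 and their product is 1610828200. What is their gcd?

85

From gcd × lcm = uv: gcd = 1610828200 / 18950920 = 85.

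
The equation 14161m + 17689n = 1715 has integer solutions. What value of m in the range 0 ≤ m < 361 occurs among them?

Reduce mod 17689: 14161m ≡ 1715 (mod 17689). With g = gcd(14161, 17689) = 49 dividing 1715, divide through: 289m ≡ 35 (mod 361).
Since gcd(289, 361) = 1, m ≡ 35·(289)⁻¹ ≡ 175 (mod 361). Smallest non-negative: 175.

175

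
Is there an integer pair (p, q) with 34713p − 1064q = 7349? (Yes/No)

No

gcd(34713, 1064): 34713 = 32·1064 + 665; 1064 = 1·665 + 399; 665 = 1·399 + 266; 399 = 1·266 + 133; 266 = 2·133 + 0 → 133
133 does not divide 7349, so a solution does not exist.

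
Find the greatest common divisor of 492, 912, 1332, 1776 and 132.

12

gcd(492, 912): 912 = 1·492 + 420; 492 = 1·420 + 72; 420 = 5·72 + 60; 72 = 1·60 + 12; 60 = 5·12 + 0 → 12
gcd(12, 1332): 1332 = 111·12 + 0 → 12
gcd(12, 1776): 1776 = 148·12 + 0 → 12
gcd(12, 132): 132 = 11·12 + 0 → 12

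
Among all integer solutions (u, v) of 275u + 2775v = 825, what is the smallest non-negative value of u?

Euclid: 2775 = 10·275 + 25; 275 = 11·25 + 0 → gcd = 25; 825 = 25·33.
Back-substitution yields 275·(-10) + 2775·(1) = 25, so one solution is u = -10·33 = -330, v = 1·33 = 33.
Solutions in u differ by 2775/25 = 111; the one in [0, 111) is -330 mod 111 = 3.

3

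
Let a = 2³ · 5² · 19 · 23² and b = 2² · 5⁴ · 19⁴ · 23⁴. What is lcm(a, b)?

max exponent per prime: 2³ · 5⁴ · 19⁴ · 23⁴ = 182345794805000

182345794805000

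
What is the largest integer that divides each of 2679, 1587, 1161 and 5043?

3

gcd(2679, 1587): 2679 = 1·1587 + 1092; 1587 = 1·1092 + 495; 1092 = 2·495 + 102; 495 = 4·102 + 87; 102 = 1·87 + 15; 87 = 5·15 + 12; 15 = 1·12 + 3; 12 = 4·3 + 0 → 3
gcd(3, 1161): 1161 = 387·3 + 0 → 3
gcd(3, 5043): 5043 = 1681·3 + 0 → 3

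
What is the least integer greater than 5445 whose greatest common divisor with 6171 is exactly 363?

6171 = 363·17. Any a with gcd(a, 6171) = 363 is a multiple of 363, say 363s, with s coprime to 17.
Need s > 5445/363, so s ≥ 16. First s ≥ 16 with gcd(s, 17) = 1 is s = 16. Thus a = 363·16 = 5808.

5808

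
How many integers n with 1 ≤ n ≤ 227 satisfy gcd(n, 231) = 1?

118

231 = 3·7·11. Inclusion–exclusion on these primes:
227 − ⌊227/3⌋ − ⌊227/7⌋ − ⌊227/11⌋ + ⌊227/21⌋ + ⌊227/33⌋ + ⌊227/77⌋ − ⌊227/231⌋ = 118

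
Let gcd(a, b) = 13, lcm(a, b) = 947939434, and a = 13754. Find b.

895973

a·b = gcd·lcm = 13·947939434 = 12323212642, so b = 12323212642/13754 = 895973.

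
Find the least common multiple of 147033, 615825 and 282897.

147033 = 3² · 17 · 31²; 615825 = 3² · 5² · 7 · 17 · 23; 282897 = 3² · 17 · 43²
lcm takes max exponent of each prime: 3² · 5² · 7 · 17 · 23 · 31² · 43² = 1094252668425

1094252668425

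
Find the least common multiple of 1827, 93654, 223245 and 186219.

lcm(1827, 93654) = 1827·93654/gcd = 171105858/9 = 19011762
lcm(19011762, 223245) = 19011762·223245/gcd = 4244280807690/1089 = 3897411210
lcm(3897411210, 186219) = 3897411210·186219/gcd = 725772018114990/1089 = 666457316910

666457316910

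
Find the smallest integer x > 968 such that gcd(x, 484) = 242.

gcd(x, 484) = 242 forces 242 | x; write x = 242s. Then gcd(242s, 242·2) = 242·gcd(s, 2), so need gcd(s, 2) = 1.
242s > 968 gives s ≥ 5. The least s ≥ 5 coprime to 2 is 5, so x = 242·5 = 1210.

1210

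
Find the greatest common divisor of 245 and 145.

5

245 = 5 · 7²
145 = 5 · 29
Common: 5 = 5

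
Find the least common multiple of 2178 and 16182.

gcd first: 16182 = 7·2178 + 936; 2178 = 2·936 + 306; 936 = 3·306 + 18; 306 = 17·18 + 0 → gcd = 18
lcm = 2178·16182/gcd = 35244396/18 = 1958022

1958022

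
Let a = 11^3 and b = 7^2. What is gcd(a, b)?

1

min exponent per shared prime: (none) = 1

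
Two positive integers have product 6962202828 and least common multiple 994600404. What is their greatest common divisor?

7

gcd·lcm = product, so gcd = 6962202828/994600404 = 7.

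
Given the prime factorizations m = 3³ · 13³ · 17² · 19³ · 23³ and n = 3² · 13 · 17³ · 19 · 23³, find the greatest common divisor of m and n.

7816652649

min exponent per shared prime: 3² · 13 · 17² · 19 · 23³ = 7816652649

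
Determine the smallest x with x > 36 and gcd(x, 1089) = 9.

1089 = 9·121. Any x with gcd(x, 1089) = 9 is a multiple of 9, say 9s, with s coprime to 121.
Need s > 36/9, so s ≥ 5. First s ≥ 5 with gcd(s, 121) = 1 is s = 5. Thus x = 9·5 = 45.

45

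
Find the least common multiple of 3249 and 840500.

gcd first: 840500 = 258·3249 + 2258; 3249 = 1·2258 + 991; 2258 = 2·991 + 276; 991 = 3·276 + 163; 276 = 1·163 + 113; 163 = 1·113 + 50; 113 = 2·50 + 13; 50 = 3·13 + 11; 13 = 1·11 + 2; 11 = 5·2 + 1; 2 = 2·1 + 0 → gcd = 1
lcm = 3249·840500/gcd = 2730784500/1 = 2730784500

2730784500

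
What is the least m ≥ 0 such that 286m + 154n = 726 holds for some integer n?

2

Euclid: 286 = 1·154 + 132; 154 = 1·132 + 22; 132 = 6·22 + 0 → gcd = 22; 726 = 22·33.
Back-substitution yields 286·(-1) + 154·(2) = 22, so one solution is m = -1·33 = -33, n = 2·33 = 66.
Solutions in m differ by 154/22 = 7; the one in [0, 7) is -33 mod 7 = 2.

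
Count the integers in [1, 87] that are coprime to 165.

165 = 3·5·11. Inclusion–exclusion on these primes:
87 − ⌊87/3⌋ − ⌊87/5⌋ − ⌊87/11⌋ + ⌊87/15⌋ + ⌊87/33⌋ + ⌊87/55⌋ − ⌊87/165⌋ = 42

42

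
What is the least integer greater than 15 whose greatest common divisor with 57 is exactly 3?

57 = 3·19. Any t with gcd(t, 57) = 3 is a multiple of 3, say 3s, with s coprime to 19.
Need s > 15/3, so s ≥ 6. First s ≥ 6 with gcd(s, 19) = 1 is s = 6. Thus t = 3·6 = 18.

18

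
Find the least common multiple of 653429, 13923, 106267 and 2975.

89830151775

653429 = 7 · 17³ · 19; 13923 = 3² · 7 · 13 · 17; 106267 = 7 · 17 · 19 · 47; 2975 = 5² · 7 · 17
lcm takes max exponent of each prime: 3² · 5² · 7 · 13 · 17³ · 19 · 47 = 89830151775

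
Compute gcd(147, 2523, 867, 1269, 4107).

gcd(147, 2523): 2523 = 17·147 + 24; 147 = 6·24 + 3; 24 = 8·3 + 0 → 3
gcd(3, 867): 867 = 289·3 + 0 → 3
gcd(3, 1269): 1269 = 423·3 + 0 → 3
gcd(3, 4107): 4107 = 1369·3 + 0 → 3

3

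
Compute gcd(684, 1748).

76

684 = 2² · 3² · 19
1748 = 2² · 19 · 23
Common: 2² · 19 = 76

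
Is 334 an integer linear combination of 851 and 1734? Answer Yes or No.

gcd(851, 1734): 1734 = 2·851 + 32; 851 = 26·32 + 19; 32 = 1·19 + 13; 19 = 1·13 + 6; 13 = 2·6 + 1; 6 = 6·1 + 0 → 1
1 divides 334, so a solution exists.

Yes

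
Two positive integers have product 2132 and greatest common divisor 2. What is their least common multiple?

For any two positive integers, gcd × lcm equals their product. Hence lcm = 2132 / 2 = 1066.

1066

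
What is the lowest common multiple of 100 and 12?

gcd first: 100 = 8·12 + 4; 12 = 3·4 + 0 → gcd = 4
lcm = 100·12/gcd = 1200/4 = 300

300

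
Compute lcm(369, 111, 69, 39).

369 = 3² · 41; 111 = 3 · 37; 69 = 3 · 23; 39 = 3 · 13
lcm takes max exponent of each prime: 3² · 13 · 23 · 37 · 41 = 4082247

4082247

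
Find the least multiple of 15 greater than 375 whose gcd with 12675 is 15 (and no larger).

405

12675 = 15·845. Any k with gcd(k, 12675) = 15 is a multiple of 15, say 15s, with s coprime to 845.
Need s > 375/15, so s ≥ 26. First s ≥ 26 with gcd(s, 845) = 1 is s = 27. Thus k = 15·27 = 405.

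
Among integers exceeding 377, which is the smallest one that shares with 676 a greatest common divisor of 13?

403

Multiples of 13 above 377: 13·30, 13·31, … . Need the cofactor coprime to 676/13 = 52.
Checking s = 30, 31, … the first with gcd(s, 52) = 1 is s = 31, giving 403.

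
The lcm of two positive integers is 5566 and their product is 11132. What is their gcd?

2

gcd·lcm = product, so gcd = 11132/5566 = 2.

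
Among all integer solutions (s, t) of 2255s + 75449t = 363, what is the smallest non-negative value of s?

Euclid: 75449 = 33·2255 + 1034; 2255 = 2·1034 + 187; 1034 = 5·187 + 99; 187 = 1·99 + 88; 99 = 1·88 + 11; 88 = 8·11 + 0 → gcd = 11; 363 = 11·33.
Back-substitution yields 2255·(-803) + 75449·(24) = 11, so one solution is s = -803·33 = -26499, t = 24·33 = 792.
Solutions in s differ by 75449/11 = 6859; the one in [0, 6859) is -26499 mod 6859 = 937.

937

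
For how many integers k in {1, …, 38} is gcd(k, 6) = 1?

6 = 2·3. Inclusion–exclusion on these primes:
38 − ⌊38/2⌋ − ⌊38/3⌋ + ⌊38/6⌋ = 13

13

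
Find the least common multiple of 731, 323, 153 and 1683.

lcm(731, 323) = 731·323/gcd = 236113/17 = 13889
lcm(13889, 153) = 13889·153/gcd = 2125017/17 = 125001
lcm(125001, 1683) = 125001·1683/gcd = 210376683/153 = 1375011

1375011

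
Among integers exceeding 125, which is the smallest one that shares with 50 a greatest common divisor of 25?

50 = 25·2. Any t with gcd(t, 50) = 25 is a multiple of 25, say 25s, with s coprime to 2.
Need s > 125/25, so s ≥ 6. First s ≥ 6 with gcd(s, 2) = 1 is s = 7. Thus t = 25·7 = 175.

175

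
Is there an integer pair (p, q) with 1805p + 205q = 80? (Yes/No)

Yes

gcd(1805, 205): 1805 = 8·205 + 165; 205 = 1·165 + 40; 165 = 4·40 + 5; 40 = 8·5 + 0 → 5
5 divides 80, so a solution exists.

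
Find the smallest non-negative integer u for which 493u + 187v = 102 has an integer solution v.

4

gcd(493, 187) = 17 (Euclid: 493 = 2·187 + 119; 187 = 1·119 + 68; 119 = 1·68 + 51; 68 = 1·51 + 17; 51 = 3·17 + 0), and 17 | 102.
Extended Euclid: 493·(-3) + 187·(8) = 17. Scale by 6: u₀ = -18.
General solution u = u₀ + 11t; reducing mod 11 gives u = 4 (and v = -10).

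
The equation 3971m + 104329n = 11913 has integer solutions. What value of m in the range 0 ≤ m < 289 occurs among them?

Reduce mod 104329: 3971m ≡ 11913 (mod 104329). With g = gcd(3971, 104329) = 361 dividing 11913, divide through: 11m ≡ 33 (mod 289).
Since gcd(11, 289) = 1, m ≡ 33·(11)⁻¹ ≡ 3 (mod 289). Smallest non-negative: 3.

3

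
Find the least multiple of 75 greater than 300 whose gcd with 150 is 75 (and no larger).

Multiples of 75 above 300: 75·5, 75·6, … . Need the cofactor coprime to 150/75 = 2.
Checking s = 5, 6, … the first with gcd(s, 2) = 1 is s = 5, giving 375.

375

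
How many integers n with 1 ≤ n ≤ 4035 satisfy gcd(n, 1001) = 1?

1001 = 7·11·13. Inclusion–exclusion on these primes:
4035 − ⌊4035/7⌋ − ⌊4035/11⌋ − ⌊4035/13⌋ + ⌊4035/77⌋ + ⌊4035/91⌋ + ⌊4035/143⌋ − ⌊4035/1001⌋ = 2903

2903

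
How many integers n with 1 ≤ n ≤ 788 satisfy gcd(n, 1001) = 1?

568

1001 = 7·11·13. Inclusion–exclusion on these primes:
788 − ⌊788/7⌋ − ⌊788/11⌋ − ⌊788/13⌋ + ⌊788/77⌋ + ⌊788/91⌋ + ⌊788/143⌋ − ⌊788/1001⌋ = 568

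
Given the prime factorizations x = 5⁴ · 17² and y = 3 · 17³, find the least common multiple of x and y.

max exponent per prime: 3 · 5⁴ · 17³ = 9211875

9211875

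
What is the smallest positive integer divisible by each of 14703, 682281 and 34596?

12853794691764

14703 = 3 · 13² · 29; 682281 = 3² · 41 · 43²; 34596 = 2² · 3² · 31²
lcm takes max exponent of each prime: 2² · 3² · 13² · 29 · 31² · 41 · 43² = 12853794691764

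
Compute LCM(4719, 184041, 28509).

134533971

4719 = 3 · 11² · 13; 184041 = 3² · 11² · 13²; 28509 = 3 · 13 · 17 · 43
lcm takes max exponent of each prime: 3² · 11² · 13² · 17 · 43 = 134533971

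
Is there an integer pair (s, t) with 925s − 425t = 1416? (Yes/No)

No

gcd(925, 425): 925 = 2·425 + 75; 425 = 5·75 + 50; 75 = 1·50 + 25; 50 = 2·25 + 0 → 25
25 does not divide 1416, so a solution does not exist.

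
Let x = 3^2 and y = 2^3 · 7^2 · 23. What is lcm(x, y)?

max exponent per prime: 2^3 · 3^2 · 7^2 · 23 = 81144

81144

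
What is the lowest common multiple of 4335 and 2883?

4335 = 3 · 5 · 17²; 2883 = 3 · 31²
max exponents: 3 · 5 · 17² · 31² = 4165935

4165935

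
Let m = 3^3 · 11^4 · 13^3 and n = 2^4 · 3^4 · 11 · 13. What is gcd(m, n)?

3861

min exponent per shared prime: 3^3 · 11 · 13 = 3861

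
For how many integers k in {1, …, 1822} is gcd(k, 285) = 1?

921

285 = 3·5·19. Inclusion–exclusion on these primes:
1822 − ⌊1822/3⌋ − ⌊1822/5⌋ − ⌊1822/19⌋ + ⌊1822/15⌋ + ⌊1822/57⌋ + ⌊1822/95⌋ − ⌊1822/285⌋ = 921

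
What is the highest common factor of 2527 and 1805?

361

Euclid: 2527 = 1·1805 + 722; 1805 = 2·722 + 361; 722 = 2·361 + 0. Last nonzero remainder: 361.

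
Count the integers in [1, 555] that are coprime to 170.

Prime factors of 170: 2, 5, 17. Count integers ≤ 555 divisible by none of them.
By inclusion–exclusion: 555 − ⌊555/2⌋ − ⌊555/5⌋ − ⌊555/17⌋ + ⌊555/10⌋ + ⌊555/34⌋ + ⌊555/85⌋ − ⌊555/170⌋ = 209.

209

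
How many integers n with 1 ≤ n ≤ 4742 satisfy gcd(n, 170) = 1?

Prime factors of 170: 2, 5, 17. Count integers ≤ 4742 divisible by none of them.
By inclusion–exclusion: 4742 − ⌊4742/2⌋ − ⌊4742/5⌋ − ⌊4742/17⌋ + ⌊4742/10⌋ + ⌊4742/34⌋ + ⌊4742/85⌋ − ⌊4742/170⌋ = 1786.

1786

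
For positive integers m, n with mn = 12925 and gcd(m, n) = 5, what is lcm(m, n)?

2585

gcd·lcm = product, so lcm = 12925/5 = 2585.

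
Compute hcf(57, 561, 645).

3

gcd(57, 561): 561 = 9·57 + 48; 57 = 1·48 + 9; 48 = 5·9 + 3; 9 = 3·3 + 0 → 3
gcd(3, 645): 645 = 215·3 + 0 → 3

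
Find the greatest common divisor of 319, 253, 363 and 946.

319 = 11 · 29; 253 = 11 · 23; 363 = 3 · 11²; 946 = 2 · 11 · 43
gcd takes min exponent of each prime: 11 = 11

11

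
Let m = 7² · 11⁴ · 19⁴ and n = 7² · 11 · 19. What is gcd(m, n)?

10241

min exponent per shared prime: 7² · 11 · 19 = 10241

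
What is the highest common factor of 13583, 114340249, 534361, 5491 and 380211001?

289

gcd(13583, 114340249): 114340249 = 8417·13583 + 12138; 13583 = 1·12138 + 1445; 12138 = 8·1445 + 578; 1445 = 2·578 + 289; 578 = 2·289 + 0 → 289
gcd(289, 534361): 534361 = 1849·289 + 0 → 289
gcd(289, 5491): 5491 = 19·289 + 0 → 289
gcd(289, 380211001): 380211001 = 1315609·289 + 0 → 289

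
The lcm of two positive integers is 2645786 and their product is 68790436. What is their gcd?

gcd·lcm = product, so gcd = 68790436/2645786 = 26.

26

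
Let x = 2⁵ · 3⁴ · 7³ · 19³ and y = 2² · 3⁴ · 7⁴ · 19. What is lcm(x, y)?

max exponent per prime: 2⁵ · 3⁴ · 7⁴ · 19³ = 42686245728

42686245728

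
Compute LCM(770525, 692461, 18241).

lcm(770525, 692461) = 770525·692461/gcd = 533558512025/119 = 4483684975
lcm(4483684975, 18241) = 4483684975·18241/gcd = 81786897628975/629 = 130026864275

130026864275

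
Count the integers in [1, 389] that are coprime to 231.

203

Prime factors of 231: 3, 7, 11. Count integers ≤ 389 divisible by none of them.
By inclusion–exclusion: 389 − ⌊389/3⌋ − ⌊389/7⌋ − ⌊389/11⌋ + ⌊389/21⌋ + ⌊389/33⌋ + ⌊389/77⌋ − ⌊389/231⌋ = 203.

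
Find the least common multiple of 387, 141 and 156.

387 = 3² · 43; 141 = 3 · 47; 156 = 2² · 3 · 13
lcm takes max exponent of each prime: 2² · 3² · 13 · 43 · 47 = 945828

945828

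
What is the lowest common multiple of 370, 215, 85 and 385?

20826190

370 = 2 · 5 · 37; 215 = 5 · 43; 85 = 5 · 17; 385 = 5 · 7 · 11
lcm takes max exponent of each prime: 2 · 5 · 7 · 11 · 17 · 37 · 43 = 20826190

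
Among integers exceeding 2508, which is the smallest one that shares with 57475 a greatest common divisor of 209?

2717

57475 = 209·275. Any m with gcd(m, 57475) = 209 is a multiple of 209, say 209s, with s coprime to 275.
Need s > 2508/209, so s ≥ 13. First s ≥ 13 with gcd(s, 275) = 1 is s = 13. Thus m = 209·13 = 2717.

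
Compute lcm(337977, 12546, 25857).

4683685266

337977 = 3² · 17 · 47²; 12546 = 2 · 3² · 17 · 41; 25857 = 3² · 13² · 17
lcm takes max exponent of each prime: 2 · 3² · 13² · 17 · 41 · 47² = 4683685266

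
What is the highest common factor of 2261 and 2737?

119

Euclid: 2737 = 1·2261 + 476; 2261 = 4·476 + 357; 476 = 1·357 + 119; 357 = 3·119 + 0. Last nonzero remainder: 119.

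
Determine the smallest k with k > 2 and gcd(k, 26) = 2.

26 = 2·13. Any k with gcd(k, 26) = 2 is a multiple of 2, say 2s, with s coprime to 13.
Need s > 2/2, so s ≥ 2. First s ≥ 2 with gcd(s, 13) = 1 is s = 2. Thus k = 2·2 = 4.

4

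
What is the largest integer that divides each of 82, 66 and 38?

82 = 2 · 41; 66 = 2 · 3 · 11; 38 = 2 · 19
gcd takes min exponent of each prime: 2 = 2

2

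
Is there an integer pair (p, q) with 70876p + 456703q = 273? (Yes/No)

Yes

By Bézout, 70876p + 456703q = 273 has integer solutions iff gcd(70876, 456703) | 273.
Euclid: 456703 = 6·70876 + 31447; 70876 = 2·31447 + 7982; 31447 = 3·7982 + 7501; 7982 = 1·7501 + 481; 7501 = 15·481 + 286; 481 = 1·286 + 195; 286 = 1·195 + 91; 195 = 2·91 + 13; 91 = 7·13 + 0. gcd = 13; 273 mod 13 = 0. Yes.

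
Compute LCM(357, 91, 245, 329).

7634445

lcm(357, 91) = 357·91/gcd = 32487/7 = 4641
lcm(4641, 245) = 4641·245/gcd = 1137045/7 = 162435
lcm(162435, 329) = 162435·329/gcd = 53441115/7 = 7634445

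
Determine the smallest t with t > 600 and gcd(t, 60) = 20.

620

Multiples of 20 above 600: 20·31, 20·32, … . Need the cofactor coprime to 60/20 = 3.
Checking s = 31, 32, … the first with gcd(s, 3) = 1 is s = 31, giving 620.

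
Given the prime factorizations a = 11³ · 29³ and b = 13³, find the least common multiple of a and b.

max exponent per prime: 11³ · 13³ · 29³ = 71318484523

71318484523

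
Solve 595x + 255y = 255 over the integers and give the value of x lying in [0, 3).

0

Reduce mod 255: 595x ≡ 255 (mod 255). With g = gcd(595, 255) = 85 dividing 255, divide through: 7x ≡ 3 (mod 3).
Since gcd(7, 3) = 1, x ≡ 3·(7)⁻¹ ≡ 0 (mod 3). Smallest non-negative: 0.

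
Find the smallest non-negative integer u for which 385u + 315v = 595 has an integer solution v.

4

Euclid: 385 = 1·315 + 70; 315 = 4·70 + 35; 70 = 2·35 + 0 → gcd = 35; 595 = 35·17.
Back-substitution yields 385·(-4) + 315·(5) = 35, so one solution is u = -4·17 = -68, v = 5·17 = 85.
Solutions in u differ by 315/35 = 9; the one in [0, 9) is -68 mod 9 = 4.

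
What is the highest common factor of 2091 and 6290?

17

Euclid: 6290 = 3·2091 + 17; 2091 = 123·17 + 0. Last nonzero remainder: 17.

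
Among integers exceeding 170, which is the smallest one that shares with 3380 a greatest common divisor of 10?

190

gcd(a, 3380) = 10 forces 10 | a; write a = 10s. Then gcd(10s, 10·338) = 10·gcd(s, 338), so need gcd(s, 338) = 1.
10s > 170 gives s ≥ 18. The least s ≥ 18 coprime to 338 is 19, so a = 10·19 = 190.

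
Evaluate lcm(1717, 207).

355419

1717 = 17 · 101; 207 = 3² · 23
max exponents: 3² · 17 · 23 · 101 = 355419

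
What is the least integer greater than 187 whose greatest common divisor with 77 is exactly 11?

198

gcd(x, 77) = 11 forces 11 | x; write x = 11s. Then gcd(11s, 11·7) = 11·gcd(s, 7), so need gcd(s, 7) = 1.
11s > 187 gives s ≥ 18. The least s ≥ 18 coprime to 7 is 18, so x = 11·18 = 198.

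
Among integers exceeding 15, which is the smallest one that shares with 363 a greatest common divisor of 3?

18

gcd(x, 363) = 3 forces 3 | x; write x = 3s. Then gcd(3s, 3·121) = 3·gcd(s, 121), so need gcd(s, 121) = 1.
3s > 15 gives s ≥ 6. The least s ≥ 6 coprime to 121 is 6, so x = 3·6 = 18.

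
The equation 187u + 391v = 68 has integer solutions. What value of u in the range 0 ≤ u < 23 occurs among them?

Euclid: 391 = 2·187 + 17; 187 = 11·17 + 0 → gcd = 17; 68 = 17·4.
Back-substitution yields 187·(-2) + 391·(1) = 17, so one solution is u = -2·4 = -8, v = 1·4 = 4.
Solutions in u differ by 391/17 = 23; the one in [0, 23) is -8 mod 23 = 15.

15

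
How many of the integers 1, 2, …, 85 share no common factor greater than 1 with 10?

34

Prime factors of 10: 2, 5. Count integers ≤ 85 divisible by none of them.
By inclusion–exclusion: 85 − ⌊85/2⌋ − ⌊85/5⌋ + ⌊85/10⌋ = 34.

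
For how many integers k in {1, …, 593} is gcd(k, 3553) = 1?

3553 = 11·17·19. Inclusion–exclusion on these primes:
593 − ⌊593/11⌋ − ⌊593/17⌋ − ⌊593/19⌋ + ⌊593/187⌋ + ⌊593/209⌋ + ⌊593/323⌋ − ⌊593/3553⌋ = 481

481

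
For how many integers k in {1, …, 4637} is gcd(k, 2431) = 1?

3663

2431 = 11·13·17. Inclusion–exclusion on these primes:
4637 − ⌊4637/11⌋ − ⌊4637/13⌋ − ⌊4637/17⌋ + ⌊4637/143⌋ + ⌊4637/187⌋ + ⌊4637/221⌋ − ⌊4637/2431⌋ = 3663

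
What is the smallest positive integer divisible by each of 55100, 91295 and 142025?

15832378900

lcm(55100, 91295) = 55100·91295/gcd = 5030354500/95 = 52951100
lcm(52951100, 142025) = 52951100·142025/gcd = 7520379977500/475 = 15832378900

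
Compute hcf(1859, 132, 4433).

1859 = 11 · 13²; 132 = 2² · 3 · 11; 4433 = 11 · 13 · 31
gcd takes min exponent of each prime: 11 = 11

11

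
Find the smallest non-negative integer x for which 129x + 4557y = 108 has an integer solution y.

778

gcd(129, 4557) = 3 (Euclid: 4557 = 35·129 + 42; 129 = 3·42 + 3; 42 = 14·3 + 0), and 3 | 108.
Extended Euclid: 129·(106) + 4557·(-3) = 3. Scale by 36: x₀ = 3816.
General solution x = x₀ + 1519t; reducing mod 1519 gives x = 778 (and y = -22).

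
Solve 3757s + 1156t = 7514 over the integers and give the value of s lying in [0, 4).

Euclid: 3757 = 3·1156 + 289; 1156 = 4·289 + 0 → gcd = 289; 7514 = 289·26.
Back-substitution yields 3757·(1) + 1156·(-3) = 289, so one solution is s = 1·26 = 26, t = -3·26 = -78.
Solutions in s differ by 1156/289 = 4; the one in [0, 4) is 26 mod 4 = 2.

2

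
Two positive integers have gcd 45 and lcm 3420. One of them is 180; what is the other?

a·b = gcd·lcm = 45·3420 = 153900, so b = 153900/180 = 855.

855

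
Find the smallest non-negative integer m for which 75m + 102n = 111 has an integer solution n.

11

gcd(75, 102) = 3 (Euclid: 102 = 1·75 + 27; 75 = 2·27 + 21; 27 = 1·21 + 6; 21 = 3·6 + 3; 6 = 2·3 + 0), and 3 | 111.
Extended Euclid: 75·(15) + 102·(-11) = 3. Scale by 37: m₀ = 555.
General solution m = m₀ + 34t; reducing mod 34 gives m = 11 (and n = -7).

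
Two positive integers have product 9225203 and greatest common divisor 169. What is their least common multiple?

54587

gcd·lcm = product, so lcm = 9225203/169 = 54587.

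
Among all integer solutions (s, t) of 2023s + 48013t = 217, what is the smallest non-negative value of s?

2682

Reduce mod 48013: 2023s ≡ 217 (mod 48013). With g = gcd(2023, 48013) = 7 dividing 217, divide through: 289s ≡ 31 (mod 6859).
Since gcd(289, 6859) = 1, s ≡ 31·(289)⁻¹ ≡ 2682 (mod 6859). Smallest non-negative: 2682.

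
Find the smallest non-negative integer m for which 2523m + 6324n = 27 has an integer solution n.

Reduce mod 6324: 2523m ≡ 27 (mod 6324). With g = gcd(2523, 6324) = 3 dividing 27, divide through: 841m ≡ 9 (mod 2108).
Since gcd(841, 2108) = 1, m ≡ 9·(841)⁻¹ ≡ 1529 (mod 2108). Smallest non-negative: 1529.

1529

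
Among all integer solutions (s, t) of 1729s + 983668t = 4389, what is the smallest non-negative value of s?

3985

Euclid: 983668 = 568·1729 + 1596; 1729 = 1·1596 + 133; 1596 = 12·133 + 0 → gcd = 133; 4389 = 133·33.
Back-substitution yields 1729·(569) + 983668·(-1) = 133, so one solution is s = 569·33 = 18777, t = -1·33 = -33.
Solutions in s differ by 983668/133 = 7396; the one in [0, 7396) is 18777 mod 7396 = 3985.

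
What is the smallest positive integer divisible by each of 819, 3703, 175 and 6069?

3130238475

lcm(819, 3703) = 819·3703/gcd = 3032757/7 = 433251
lcm(433251, 175) = 433251·175/gcd = 75818925/7 = 10831275
lcm(10831275, 6069) = 10831275·6069/gcd = 65735007975/21 = 3130238475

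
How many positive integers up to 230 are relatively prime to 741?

134

Prime factors of 741: 3, 13, 19. Count integers ≤ 230 divisible by none of them.
By inclusion–exclusion: 230 − ⌊230/3⌋ − ⌊230/13⌋ − ⌊230/19⌋ + ⌊230/39⌋ + ⌊230/57⌋ + ⌊230/247⌋ − ⌊230/741⌋ = 134.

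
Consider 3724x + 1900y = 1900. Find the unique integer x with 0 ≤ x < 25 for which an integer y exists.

gcd(3724, 1900) = 76 (Euclid: 3724 = 1·1900 + 1824; 1900 = 1·1824 + 76; 1824 = 24·76 + 0), and 76 | 1900.
Extended Euclid: 3724·(-1) + 1900·(2) = 76. Scale by 25: x₀ = -25.
General solution x = x₀ + 25t; reducing mod 25 gives x = 0 (and y = 1).

0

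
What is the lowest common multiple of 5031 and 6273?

5031 = 3² · 13 · 43; 6273 = 3² · 17 · 41
max exponents: 3² · 13 · 17 · 41 · 43 = 3506607

3506607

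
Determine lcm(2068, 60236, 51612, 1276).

2068 = 2² · 11 · 47; 60236 = 2² · 11 · 37²; 51612 = 2² · 3 · 11 · 17 · 23; 1276 = 2² · 11 · 29
lcm takes max exponent of each prime: 2² · 3 · 11 · 17 · 23 · 29 · 37² · 47 = 96305256564

96305256564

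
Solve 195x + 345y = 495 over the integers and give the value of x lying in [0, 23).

Reduce mod 345: 195x ≡ 495 (mod 345). With g = gcd(195, 345) = 15 dividing 495, divide through: 13x ≡ 33 (mod 23).
Since gcd(13, 23) = 1, x ≡ 33·(13)⁻¹ ≡ 22 (mod 23). Smallest non-negative: 22.

22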